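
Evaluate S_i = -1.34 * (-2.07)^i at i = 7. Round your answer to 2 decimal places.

S_7 = -1.34 * (-2.07)^7 ≈ -1.34 * -162.8517 ≈ 218.22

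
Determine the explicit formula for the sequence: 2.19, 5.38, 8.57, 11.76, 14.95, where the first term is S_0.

Check differences: 5.38 - 2.19 = 3.19
8.57 - 5.38 = 3.19
Common difference d = 3.19.
First term a = 2.19.
Formula: S_i = 2.19 + 3.19*i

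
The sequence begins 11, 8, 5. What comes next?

Differences: 8 - 11 = -3
This is an arithmetic sequence with common difference d = -3.
Next term = 5 + -3 = 2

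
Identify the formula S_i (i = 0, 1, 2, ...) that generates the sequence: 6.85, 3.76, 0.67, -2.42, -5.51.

Check differences: 3.76 - 6.85 = -3.09
0.67 - 3.76 = -3.09
Common difference d = -3.09.
First term a = 6.85.
Formula: S_i = 6.85 - 3.09*i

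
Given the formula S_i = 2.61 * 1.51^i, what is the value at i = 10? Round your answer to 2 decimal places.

S_10 = 2.61 * 1.51^10 ≈ 2.61 * 61.6268 ≈ 160.85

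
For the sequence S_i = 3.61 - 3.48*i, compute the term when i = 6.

S_6 = 3.61 + -3.48*6 = 3.61 + -20.88 = -17.27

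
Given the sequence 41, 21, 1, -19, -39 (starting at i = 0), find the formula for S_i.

Check differences: 21 - 41 = -20
1 - 21 = -20
Common difference d = -20.
First term a = 41.
Formula: S_i = 41 - 20*i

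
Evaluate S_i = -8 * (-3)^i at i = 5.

S_5 = -8 * (-3)^5 = -8 * -243 = 1944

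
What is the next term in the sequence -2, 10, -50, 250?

Ratios: 10 / -2 = -5.0
This is a geometric sequence with common ratio r = -5.
Next term = 250 * -5 = -1250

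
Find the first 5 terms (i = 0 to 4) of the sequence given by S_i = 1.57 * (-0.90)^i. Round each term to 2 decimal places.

This is a geometric sequence.
i=0: S_0 = 1.57 * (-0.9)^0 = 1.57
i=1: S_1 = 1.57 * (-0.9)^1 ≈ -1.41
i=2: S_2 = 1.57 * (-0.9)^2 ≈ 1.27
i=3: S_3 = 1.57 * (-0.9)^3 ≈ -1.14
i=4: S_4 = 1.57 * (-0.9)^4 ≈ 1.03
The first 5 terms are: [1.57, -1.41, 1.27, -1.14, 1.03]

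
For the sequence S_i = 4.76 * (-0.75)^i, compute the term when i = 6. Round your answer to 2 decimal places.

S_6 = 4.76 * (-0.75)^6 ≈ 4.76 * 0.178 ≈ 0.85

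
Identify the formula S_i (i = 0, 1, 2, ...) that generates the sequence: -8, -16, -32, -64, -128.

Check ratios: -16 / -8 = 2.0
Common ratio r = 2.
First term a = -8.
Formula: S_i = -8 * 2^i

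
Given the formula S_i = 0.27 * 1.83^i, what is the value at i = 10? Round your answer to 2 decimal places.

S_10 = 0.27 * 1.83^10 ≈ 0.27 * 421.2219 ≈ 113.73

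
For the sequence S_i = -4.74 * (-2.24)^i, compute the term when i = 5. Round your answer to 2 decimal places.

S_5 = -4.74 * (-2.24)^5 ≈ -4.74 * -56.3949 ≈ 267.31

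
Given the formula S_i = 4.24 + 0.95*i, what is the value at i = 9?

S_9 = 4.24 + 0.95*9 = 4.24 + 8.55 = 12.79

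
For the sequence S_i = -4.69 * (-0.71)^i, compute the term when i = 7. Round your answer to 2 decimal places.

S_7 = -4.69 * (-0.71)^7 ≈ -4.69 * -0.091 ≈ 0.43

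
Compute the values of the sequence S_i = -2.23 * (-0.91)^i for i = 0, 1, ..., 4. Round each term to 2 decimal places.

This is a geometric sequence.
i=0: S_0 = -2.23 * (-0.91)^0 = -2.23
i=1: S_1 = -2.23 * (-0.91)^1 ≈ 2.03
i=2: S_2 = -2.23 * (-0.91)^2 ≈ -1.85
i=3: S_3 = -2.23 * (-0.91)^3 ≈ 1.68
i=4: S_4 = -2.23 * (-0.91)^4 ≈ -1.53
The first 5 terms are: [-2.23, 2.03, -1.85, 1.68, -1.53]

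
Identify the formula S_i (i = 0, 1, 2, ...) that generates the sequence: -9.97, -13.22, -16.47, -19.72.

Check differences: -13.22 - -9.97 = -3.25
-16.47 - -13.22 = -3.25
Common difference d = -3.25.
First term a = -9.97.
Formula: S_i = -9.97 - 3.25*i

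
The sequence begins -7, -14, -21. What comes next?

Differences: -14 - -7 = -7
This is an arithmetic sequence with common difference d = -7.
Next term = -21 + -7 = -28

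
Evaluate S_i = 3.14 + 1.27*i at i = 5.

S_5 = 3.14 + 1.27*5 = 3.14 + 6.35 = 9.49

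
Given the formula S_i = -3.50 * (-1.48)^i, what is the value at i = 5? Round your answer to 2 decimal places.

S_5 = -3.5 * (-1.48)^5 ≈ -3.5 * -7.1008 ≈ 24.85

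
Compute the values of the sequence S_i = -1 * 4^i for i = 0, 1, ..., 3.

This is a geometric sequence.
i=0: S_0 = -1 * 4^0 = -1
i=1: S_1 = -1 * 4^1 = -4
i=2: S_2 = -1 * 4^2 = -16
i=3: S_3 = -1 * 4^3 = -64
The first 4 terms are: [-1, -4, -16, -64]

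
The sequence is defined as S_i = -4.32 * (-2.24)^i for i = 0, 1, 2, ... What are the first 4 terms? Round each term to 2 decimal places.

This is a geometric sequence.
i=0: S_0 = -4.32 * (-2.24)^0 = -4.32
i=1: S_1 = -4.32 * (-2.24)^1 ≈ 9.68
i=2: S_2 = -4.32 * (-2.24)^2 ≈ -21.68
i=3: S_3 = -4.32 * (-2.24)^3 ≈ 48.55
The first 4 terms are: [-4.32, 9.68, -21.68, 48.55]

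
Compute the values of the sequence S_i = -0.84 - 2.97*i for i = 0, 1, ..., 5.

This is an arithmetic sequence.
i=0: S_0 = -0.84 + -2.97*0 = -0.84
i=1: S_1 = -0.84 + -2.97*1 = -3.81
i=2: S_2 = -0.84 + -2.97*2 = -6.78
i=3: S_3 = -0.84 + -2.97*3 = -9.75
i=4: S_4 = -0.84 + -2.97*4 = -12.72
i=5: S_5 = -0.84 + -2.97*5 = -15.69
The first 6 terms are: [-0.84, -3.81, -6.78, -9.75, -12.72, -15.69]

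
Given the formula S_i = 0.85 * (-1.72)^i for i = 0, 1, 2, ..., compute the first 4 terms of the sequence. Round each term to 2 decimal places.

This is a geometric sequence.
i=0: S_0 = 0.85 * (-1.72)^0 = 0.85
i=1: S_1 = 0.85 * (-1.72)^1 ≈ -1.46
i=2: S_2 = 0.85 * (-1.72)^2 ≈ 2.51
i=3: S_3 = 0.85 * (-1.72)^3 ≈ -4.33
The first 4 terms are: [0.85, -1.46, 2.51, -4.33]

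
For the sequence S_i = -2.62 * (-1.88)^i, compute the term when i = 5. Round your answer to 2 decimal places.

S_5 = -2.62 * (-1.88)^5 ≈ -2.62 * -23.4849 ≈ 61.53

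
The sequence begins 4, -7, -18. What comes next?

Differences: -7 - 4 = -11
This is an arithmetic sequence with common difference d = -11.
Next term = -18 + -11 = -29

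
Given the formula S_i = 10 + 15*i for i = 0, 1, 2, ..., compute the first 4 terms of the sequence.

This is an arithmetic sequence.
i=0: S_0 = 10 + 15*0 = 10
i=1: S_1 = 10 + 15*1 = 25
i=2: S_2 = 10 + 15*2 = 40
i=3: S_3 = 10 + 15*3 = 55
The first 4 terms are: [10, 25, 40, 55]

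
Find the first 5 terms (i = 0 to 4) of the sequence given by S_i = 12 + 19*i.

This is an arithmetic sequence.
i=0: S_0 = 12 + 19*0 = 12
i=1: S_1 = 12 + 19*1 = 31
i=2: S_2 = 12 + 19*2 = 50
i=3: S_3 = 12 + 19*3 = 69
i=4: S_4 = 12 + 19*4 = 88
The first 5 terms are: [12, 31, 50, 69, 88]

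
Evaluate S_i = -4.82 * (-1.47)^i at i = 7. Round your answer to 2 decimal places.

S_7 = -4.82 * (-1.47)^7 ≈ -4.82 * -14.8327 ≈ 71.49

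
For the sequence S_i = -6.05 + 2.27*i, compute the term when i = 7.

S_7 = -6.05 + 2.27*7 = -6.05 + 15.89 = 9.84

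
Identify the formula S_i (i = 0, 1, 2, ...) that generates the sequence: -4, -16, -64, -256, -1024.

Check ratios: -16 / -4 = 4.0
Common ratio r = 4.
First term a = -4.
Formula: S_i = -4 * 4^i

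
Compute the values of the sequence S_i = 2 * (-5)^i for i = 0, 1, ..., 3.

This is a geometric sequence.
i=0: S_0 = 2 * (-5)^0 = 2
i=1: S_1 = 2 * (-5)^1 = -10
i=2: S_2 = 2 * (-5)^2 = 50
i=3: S_3 = 2 * (-5)^3 = -250
The first 4 terms are: [2, -10, 50, -250]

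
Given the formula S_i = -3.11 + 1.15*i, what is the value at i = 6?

S_6 = -3.11 + 1.15*6 = -3.11 + 6.9 = 3.79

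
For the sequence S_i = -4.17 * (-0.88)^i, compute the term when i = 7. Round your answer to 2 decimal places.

S_7 = -4.17 * (-0.88)^7 ≈ -4.17 * -0.4087 ≈ 1.7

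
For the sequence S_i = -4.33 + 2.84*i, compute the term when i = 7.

S_7 = -4.33 + 2.84*7 = -4.33 + 19.88 = 15.55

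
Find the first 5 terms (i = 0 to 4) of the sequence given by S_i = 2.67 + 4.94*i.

This is an arithmetic sequence.
i=0: S_0 = 2.67 + 4.94*0 = 2.67
i=1: S_1 = 2.67 + 4.94*1 = 7.61
i=2: S_2 = 2.67 + 4.94*2 = 12.55
i=3: S_3 = 2.67 + 4.94*3 = 17.49
i=4: S_4 = 2.67 + 4.94*4 = 22.43
The first 5 terms are: [2.67, 7.61, 12.55, 17.49, 22.43]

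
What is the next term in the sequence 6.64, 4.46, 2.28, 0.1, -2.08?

Differences: 4.46 - 6.64 = -2.18
This is an arithmetic sequence with common difference d = -2.18.
Next term = -2.08 + -2.18 = -4.26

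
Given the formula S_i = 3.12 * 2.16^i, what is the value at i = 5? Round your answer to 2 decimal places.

S_5 = 3.12 * 2.16^5 ≈ 3.12 * 47.0185 ≈ 146.7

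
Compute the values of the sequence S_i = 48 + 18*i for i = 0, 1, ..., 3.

This is an arithmetic sequence.
i=0: S_0 = 48 + 18*0 = 48
i=1: S_1 = 48 + 18*1 = 66
i=2: S_2 = 48 + 18*2 = 84
i=3: S_3 = 48 + 18*3 = 102
The first 4 terms are: [48, 66, 84, 102]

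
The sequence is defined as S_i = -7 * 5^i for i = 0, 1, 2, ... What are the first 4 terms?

This is a geometric sequence.
i=0: S_0 = -7 * 5^0 = -7
i=1: S_1 = -7 * 5^1 = -35
i=2: S_2 = -7 * 5^2 = -175
i=3: S_3 = -7 * 5^3 = -875
The first 4 terms are: [-7, -35, -175, -875]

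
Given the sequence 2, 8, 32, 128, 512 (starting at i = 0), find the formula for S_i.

Check ratios: 8 / 2 = 4.0
Common ratio r = 4.
First term a = 2.
Formula: S_i = 2 * 4^i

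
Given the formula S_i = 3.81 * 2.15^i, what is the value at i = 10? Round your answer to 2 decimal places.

S_10 = 3.81 * 2.15^10 ≈ 3.81 * 2110.4963 ≈ 8040.99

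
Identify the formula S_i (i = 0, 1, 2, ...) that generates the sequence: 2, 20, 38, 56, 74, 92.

Check differences: 20 - 2 = 18
38 - 20 = 18
Common difference d = 18.
First term a = 2.
Formula: S_i = 2 + 18*i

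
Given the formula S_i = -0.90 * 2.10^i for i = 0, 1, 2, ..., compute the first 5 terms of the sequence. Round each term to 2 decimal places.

This is a geometric sequence.
i=0: S_0 = -0.9 * 2.1^0 = -0.9
i=1: S_1 = -0.9 * 2.1^1 = -1.89
i=2: S_2 = -0.9 * 2.1^2 ≈ -3.97
i=3: S_3 = -0.9 * 2.1^3 ≈ -8.33
i=4: S_4 = -0.9 * 2.1^4 ≈ -17.5
The first 5 terms are: [-0.9, -1.89, -3.97, -8.33, -17.5]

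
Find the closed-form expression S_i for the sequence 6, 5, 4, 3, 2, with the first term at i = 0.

Check differences: 5 - 6 = -1
4 - 5 = -1
Common difference d = -1.
First term a = 6.
Formula: S_i = 6 - 1*i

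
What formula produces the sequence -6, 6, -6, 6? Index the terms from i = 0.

Check ratios: 6 / -6 = -1.0
Common ratio r = -1.
First term a = -6.
Formula: S_i = -6 * (-1)^i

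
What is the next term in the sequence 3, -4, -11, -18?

Differences: -4 - 3 = -7
This is an arithmetic sequence with common difference d = -7.
Next term = -18 + -7 = -25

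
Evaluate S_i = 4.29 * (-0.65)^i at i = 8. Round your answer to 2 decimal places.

S_8 = 4.29 * (-0.65)^8 ≈ 4.29 * 0.0319 ≈ 0.14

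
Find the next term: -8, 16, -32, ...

Ratios: 16 / -8 = -2.0
This is a geometric sequence with common ratio r = -2.
Next term = -32 * -2 = 64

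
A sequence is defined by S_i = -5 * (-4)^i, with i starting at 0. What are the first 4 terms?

This is a geometric sequence.
i=0: S_0 = -5 * (-4)^0 = -5
i=1: S_1 = -5 * (-4)^1 = 20
i=2: S_2 = -5 * (-4)^2 = -80
i=3: S_3 = -5 * (-4)^3 = 320
The first 4 terms are: [-5, 20, -80, 320]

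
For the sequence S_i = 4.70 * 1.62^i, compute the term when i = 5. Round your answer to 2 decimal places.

S_5 = 4.7 * 1.62^5 ≈ 4.7 * 11.1577 ≈ 52.44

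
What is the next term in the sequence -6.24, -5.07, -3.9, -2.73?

Differences: -5.07 - -6.24 = 1.17
This is an arithmetic sequence with common difference d = 1.17.
Next term = -2.73 + 1.17 = -1.56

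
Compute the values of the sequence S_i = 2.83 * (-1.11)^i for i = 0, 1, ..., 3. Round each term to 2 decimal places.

This is a geometric sequence.
i=0: S_0 = 2.83 * (-1.11)^0 = 2.83
i=1: S_1 = 2.83 * (-1.11)^1 ≈ -3.14
i=2: S_2 = 2.83 * (-1.11)^2 ≈ 3.49
i=3: S_3 = 2.83 * (-1.11)^3 ≈ -3.87
The first 4 terms are: [2.83, -3.14, 3.49, -3.87]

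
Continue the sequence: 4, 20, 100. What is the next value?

Ratios: 20 / 4 = 5.0
This is a geometric sequence with common ratio r = 5.
Next term = 100 * 5 = 500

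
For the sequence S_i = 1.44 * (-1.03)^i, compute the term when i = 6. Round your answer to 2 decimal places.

S_6 = 1.44 * (-1.03)^6 ≈ 1.44 * 1.1941 ≈ 1.72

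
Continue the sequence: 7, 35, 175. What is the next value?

Ratios: 35 / 7 = 5.0
This is a geometric sequence with common ratio r = 5.
Next term = 175 * 5 = 875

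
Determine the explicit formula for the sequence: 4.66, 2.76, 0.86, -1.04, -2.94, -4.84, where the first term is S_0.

Check differences: 2.76 - 4.66 = -1.9
0.86 - 2.76 = -1.9
Common difference d = -1.9.
First term a = 4.66.
Formula: S_i = 4.66 - 1.90*i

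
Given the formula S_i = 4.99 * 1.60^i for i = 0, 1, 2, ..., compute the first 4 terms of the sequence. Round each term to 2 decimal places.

This is a geometric sequence.
i=0: S_0 = 4.99 * 1.6^0 = 4.99
i=1: S_1 = 4.99 * 1.6^1 ≈ 7.98
i=2: S_2 = 4.99 * 1.6^2 ≈ 12.77
i=3: S_3 = 4.99 * 1.6^3 ≈ 20.44
The first 4 terms are: [4.99, 7.98, 12.77, 20.44]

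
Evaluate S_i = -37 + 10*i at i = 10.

S_10 = -37 + 10*10 = -37 + 100 = 63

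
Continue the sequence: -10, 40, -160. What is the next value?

Ratios: 40 / -10 = -4.0
This is a geometric sequence with common ratio r = -4.
Next term = -160 * -4 = 640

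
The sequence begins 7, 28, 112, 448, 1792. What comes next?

Ratios: 28 / 7 = 4.0
This is a geometric sequence with common ratio r = 4.
Next term = 1792 * 4 = 7168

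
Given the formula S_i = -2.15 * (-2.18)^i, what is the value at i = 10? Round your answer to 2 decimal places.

S_10 = -2.15 * (-2.18)^10 ≈ -2.15 * 2424.1804 ≈ -5211.99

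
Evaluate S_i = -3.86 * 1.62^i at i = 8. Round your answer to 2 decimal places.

S_8 = -3.86 * 1.62^8 ≈ -3.86 * 47.4373 ≈ -183.11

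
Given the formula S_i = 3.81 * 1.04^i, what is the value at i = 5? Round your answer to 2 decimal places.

S_5 = 3.81 * 1.04^5 ≈ 3.81 * 1.2167 ≈ 4.64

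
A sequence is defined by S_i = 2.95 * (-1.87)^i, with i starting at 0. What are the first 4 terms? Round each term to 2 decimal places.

This is a geometric sequence.
i=0: S_0 = 2.95 * (-1.87)^0 = 2.95
i=1: S_1 = 2.95 * (-1.87)^1 ≈ -5.52
i=2: S_2 = 2.95 * (-1.87)^2 ≈ 10.32
i=3: S_3 = 2.95 * (-1.87)^3 ≈ -19.29
The first 4 terms are: [2.95, -5.52, 10.32, -19.29]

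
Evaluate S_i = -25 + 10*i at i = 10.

S_10 = -25 + 10*10 = -25 + 100 = 75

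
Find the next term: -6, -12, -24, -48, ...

Ratios: -12 / -6 = 2.0
This is a geometric sequence with common ratio r = 2.
Next term = -48 * 2 = -96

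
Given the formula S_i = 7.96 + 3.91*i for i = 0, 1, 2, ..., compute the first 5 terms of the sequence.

This is an arithmetic sequence.
i=0: S_0 = 7.96 + 3.91*0 = 7.96
i=1: S_1 = 7.96 + 3.91*1 = 11.87
i=2: S_2 = 7.96 + 3.91*2 = 15.78
i=3: S_3 = 7.96 + 3.91*3 = 19.69
i=4: S_4 = 7.96 + 3.91*4 = 23.6
The first 5 terms are: [7.96, 11.87, 15.78, 19.69, 23.6]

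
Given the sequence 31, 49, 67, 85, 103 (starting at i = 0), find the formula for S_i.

Check differences: 49 - 31 = 18
67 - 49 = 18
Common difference d = 18.
First term a = 31.
Formula: S_i = 31 + 18*i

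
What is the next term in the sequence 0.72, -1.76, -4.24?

Differences: -1.76 - 0.72 = -2.48
This is an arithmetic sequence with common difference d = -2.48.
Next term = -4.24 + -2.48 = -6.72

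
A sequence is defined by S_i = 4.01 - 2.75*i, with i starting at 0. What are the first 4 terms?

This is an arithmetic sequence.
i=0: S_0 = 4.01 + -2.75*0 = 4.01
i=1: S_1 = 4.01 + -2.75*1 = 1.26
i=2: S_2 = 4.01 + -2.75*2 = -1.49
i=3: S_3 = 4.01 + -2.75*3 = -4.24
The first 4 terms are: [4.01, 1.26, -1.49, -4.24]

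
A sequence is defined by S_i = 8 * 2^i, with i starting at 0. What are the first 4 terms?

This is a geometric sequence.
i=0: S_0 = 8 * 2^0 = 8
i=1: S_1 = 8 * 2^1 = 16
i=2: S_2 = 8 * 2^2 = 32
i=3: S_3 = 8 * 2^3 = 64
The first 4 terms are: [8, 16, 32, 64]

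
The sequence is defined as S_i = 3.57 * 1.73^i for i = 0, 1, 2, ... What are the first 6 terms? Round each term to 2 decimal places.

This is a geometric sequence.
i=0: S_0 = 3.57 * 1.73^0 = 3.57
i=1: S_1 = 3.57 * 1.73^1 ≈ 6.18
i=2: S_2 = 3.57 * 1.73^2 ≈ 10.68
i=3: S_3 = 3.57 * 1.73^3 ≈ 18.48
i=4: S_4 = 3.57 * 1.73^4 ≈ 31.98
i=5: S_5 = 3.57 * 1.73^5 ≈ 55.32
The first 6 terms are: [3.57, 6.18, 10.68, 18.48, 31.98, 55.32]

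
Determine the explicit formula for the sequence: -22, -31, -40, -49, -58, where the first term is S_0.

Check differences: -31 - -22 = -9
-40 - -31 = -9
Common difference d = -9.
First term a = -22.
Formula: S_i = -22 - 9*i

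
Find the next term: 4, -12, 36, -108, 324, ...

Ratios: -12 / 4 = -3.0
This is a geometric sequence with common ratio r = -3.
Next term = 324 * -3 = -972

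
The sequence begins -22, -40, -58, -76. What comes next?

Differences: -40 - -22 = -18
This is an arithmetic sequence with common difference d = -18.
Next term = -76 + -18 = -94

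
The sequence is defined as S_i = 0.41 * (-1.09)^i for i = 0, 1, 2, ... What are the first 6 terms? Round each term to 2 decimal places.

This is a geometric sequence.
i=0: S_0 = 0.41 * (-1.09)^0 = 0.41
i=1: S_1 = 0.41 * (-1.09)^1 ≈ -0.45
i=2: S_2 = 0.41 * (-1.09)^2 ≈ 0.49
i=3: S_3 = 0.41 * (-1.09)^3 ≈ -0.53
i=4: S_4 = 0.41 * (-1.09)^4 ≈ 0.58
i=5: S_5 = 0.41 * (-1.09)^5 ≈ -0.63
The first 6 terms are: [0.41, -0.45, 0.49, -0.53, 0.58, -0.63]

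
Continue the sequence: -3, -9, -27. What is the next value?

Ratios: -9 / -3 = 3.0
This is a geometric sequence with common ratio r = 3.
Next term = -27 * 3 = -81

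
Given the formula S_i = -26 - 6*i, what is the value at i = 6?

S_6 = -26 + -6*6 = -26 + -36 = -62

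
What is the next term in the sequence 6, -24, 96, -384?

Ratios: -24 / 6 = -4.0
This is a geometric sequence with common ratio r = -4.
Next term = -384 * -4 = 1536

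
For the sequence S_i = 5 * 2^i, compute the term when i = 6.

S_6 = 5 * 2^6 = 5 * 64 = 320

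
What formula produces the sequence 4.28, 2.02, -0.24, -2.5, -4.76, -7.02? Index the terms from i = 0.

Check differences: 2.02 - 4.28 = -2.26
-0.24 - 2.02 = -2.26
Common difference d = -2.26.
First term a = 4.28.
Formula: S_i = 4.28 - 2.26*i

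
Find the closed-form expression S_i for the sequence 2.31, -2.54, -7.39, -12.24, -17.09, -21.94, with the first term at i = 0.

Check differences: -2.54 - 2.31 = -4.85
-7.39 - -2.54 = -4.85
Common difference d = -4.85.
First term a = 2.31.
Formula: S_i = 2.31 - 4.85*i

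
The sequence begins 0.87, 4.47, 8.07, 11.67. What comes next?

Differences: 4.47 - 0.87 = 3.6
This is an arithmetic sequence with common difference d = 3.6.
Next term = 11.67 + 3.6 = 15.27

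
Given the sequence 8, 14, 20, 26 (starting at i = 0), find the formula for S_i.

Check differences: 14 - 8 = 6
20 - 14 = 6
Common difference d = 6.
First term a = 8.
Formula: S_i = 8 + 6*i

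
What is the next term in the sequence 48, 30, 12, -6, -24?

Differences: 30 - 48 = -18
This is an arithmetic sequence with common difference d = -18.
Next term = -24 + -18 = -42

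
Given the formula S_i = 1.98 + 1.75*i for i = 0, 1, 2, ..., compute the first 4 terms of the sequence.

This is an arithmetic sequence.
i=0: S_0 = 1.98 + 1.75*0 = 1.98
i=1: S_1 = 1.98 + 1.75*1 = 3.73
i=2: S_2 = 1.98 + 1.75*2 = 5.48
i=3: S_3 = 1.98 + 1.75*3 = 7.23
The first 4 terms are: [1.98, 3.73, 5.48, 7.23]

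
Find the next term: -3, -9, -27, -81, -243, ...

Ratios: -9 / -3 = 3.0
This is a geometric sequence with common ratio r = 3.
Next term = -243 * 3 = -729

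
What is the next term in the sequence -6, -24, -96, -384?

Ratios: -24 / -6 = 4.0
This is a geometric sequence with common ratio r = 4.
Next term = -384 * 4 = -1536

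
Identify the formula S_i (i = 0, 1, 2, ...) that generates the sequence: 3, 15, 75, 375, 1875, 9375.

Check ratios: 15 / 3 = 5.0
Common ratio r = 5.
First term a = 3.
Formula: S_i = 3 * 5^i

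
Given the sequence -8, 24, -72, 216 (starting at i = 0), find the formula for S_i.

Check ratios: 24 / -8 = -3.0
Common ratio r = -3.
First term a = -8.
Formula: S_i = -8 * (-3)^i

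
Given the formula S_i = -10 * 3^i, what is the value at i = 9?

S_9 = -10 * 3^9 = -10 * 19683 = -196830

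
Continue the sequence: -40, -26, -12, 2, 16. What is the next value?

Differences: -26 - -40 = 14
This is an arithmetic sequence with common difference d = 14.
Next term = 16 + 14 = 30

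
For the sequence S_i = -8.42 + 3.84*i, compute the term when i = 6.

S_6 = -8.42 + 3.84*6 = -8.42 + 23.04 = 14.62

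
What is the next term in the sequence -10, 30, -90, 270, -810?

Ratios: 30 / -10 = -3.0
This is a geometric sequence with common ratio r = -3.
Next term = -810 * -3 = 2430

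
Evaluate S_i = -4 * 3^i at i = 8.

S_8 = -4 * 3^8 = -4 * 6561 = -26244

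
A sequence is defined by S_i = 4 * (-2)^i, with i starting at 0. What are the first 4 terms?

This is a geometric sequence.
i=0: S_0 = 4 * (-2)^0 = 4
i=1: S_1 = 4 * (-2)^1 = -8
i=2: S_2 = 4 * (-2)^2 = 16
i=3: S_3 = 4 * (-2)^3 = -32
The first 4 terms are: [4, -8, 16, -32]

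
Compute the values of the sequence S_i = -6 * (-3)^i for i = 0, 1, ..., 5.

This is a geometric sequence.
i=0: S_0 = -6 * (-3)^0 = -6
i=1: S_1 = -6 * (-3)^1 = 18
i=2: S_2 = -6 * (-3)^2 = -54
i=3: S_3 = -6 * (-3)^3 = 162
i=4: S_4 = -6 * (-3)^4 = -486
i=5: S_5 = -6 * (-3)^5 = 1458
The first 6 terms are: [-6, 18, -54, 162, -486, 1458]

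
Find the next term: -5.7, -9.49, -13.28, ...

Differences: -9.49 - -5.7 = -3.79
This is an arithmetic sequence with common difference d = -3.79.
Next term = -13.28 + -3.79 = -17.07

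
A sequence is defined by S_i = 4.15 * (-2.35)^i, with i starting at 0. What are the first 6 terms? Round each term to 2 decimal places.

This is a geometric sequence.
i=0: S_0 = 4.15 * (-2.35)^0 = 4.15
i=1: S_1 = 4.15 * (-2.35)^1 ≈ -9.75
i=2: S_2 = 4.15 * (-2.35)^2 ≈ 22.92
i=3: S_3 = 4.15 * (-2.35)^3 ≈ -53.86
i=4: S_4 = 4.15 * (-2.35)^4 ≈ 126.57
i=5: S_5 = 4.15 * (-2.35)^5 ≈ -297.43
The first 6 terms are: [4.15, -9.75, 22.92, -53.86, 126.57, -297.43]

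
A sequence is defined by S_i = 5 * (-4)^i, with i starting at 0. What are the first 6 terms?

This is a geometric sequence.
i=0: S_0 = 5 * (-4)^0 = 5
i=1: S_1 = 5 * (-4)^1 = -20
i=2: S_2 = 5 * (-4)^2 = 80
i=3: S_3 = 5 * (-4)^3 = -320
i=4: S_4 = 5 * (-4)^4 = 1280
i=5: S_5 = 5 * (-4)^5 = -5120
The first 6 terms are: [5, -20, 80, -320, 1280, -5120]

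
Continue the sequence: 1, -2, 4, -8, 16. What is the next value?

Ratios: -2 / 1 = -2.0
This is a geometric sequence with common ratio r = -2.
Next term = 16 * -2 = -32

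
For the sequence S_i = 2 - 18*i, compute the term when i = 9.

S_9 = 2 + -18*9 = 2 + -162 = -160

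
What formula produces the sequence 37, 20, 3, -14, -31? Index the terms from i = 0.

Check differences: 20 - 37 = -17
3 - 20 = -17
Common difference d = -17.
First term a = 37.
Formula: S_i = 37 - 17*i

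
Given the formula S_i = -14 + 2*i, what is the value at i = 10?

S_10 = -14 + 2*10 = -14 + 20 = 6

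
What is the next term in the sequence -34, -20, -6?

Differences: -20 - -34 = 14
This is an arithmetic sequence with common difference d = 14.
Next term = -6 + 14 = 8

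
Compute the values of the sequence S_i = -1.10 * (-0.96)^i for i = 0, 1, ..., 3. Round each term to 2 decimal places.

This is a geometric sequence.
i=0: S_0 = -1.1 * (-0.96)^0 = -1.1
i=1: S_1 = -1.1 * (-0.96)^1 ≈ 1.06
i=2: S_2 = -1.1 * (-0.96)^2 ≈ -1.01
i=3: S_3 = -1.1 * (-0.96)^3 ≈ 0.97
The first 4 terms are: [-1.1, 1.06, -1.01, 0.97]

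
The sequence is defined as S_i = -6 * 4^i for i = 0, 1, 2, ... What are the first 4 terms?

This is a geometric sequence.
i=0: S_0 = -6 * 4^0 = -6
i=1: S_1 = -6 * 4^1 = -24
i=2: S_2 = -6 * 4^2 = -96
i=3: S_3 = -6 * 4^3 = -384
The first 4 terms are: [-6, -24, -96, -384]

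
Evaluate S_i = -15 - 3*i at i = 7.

S_7 = -15 + -3*7 = -15 + -21 = -36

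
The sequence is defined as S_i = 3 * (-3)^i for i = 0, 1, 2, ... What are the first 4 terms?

This is a geometric sequence.
i=0: S_0 = 3 * (-3)^0 = 3
i=1: S_1 = 3 * (-3)^1 = -9
i=2: S_2 = 3 * (-3)^2 = 27
i=3: S_3 = 3 * (-3)^3 = -81
The first 4 terms are: [3, -9, 27, -81]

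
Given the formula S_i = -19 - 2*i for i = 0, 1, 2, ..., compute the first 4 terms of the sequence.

This is an arithmetic sequence.
i=0: S_0 = -19 + -2*0 = -19
i=1: S_1 = -19 + -2*1 = -21
i=2: S_2 = -19 + -2*2 = -23
i=3: S_3 = -19 + -2*3 = -25
The first 4 terms are: [-19, -21, -23, -25]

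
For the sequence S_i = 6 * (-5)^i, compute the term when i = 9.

S_9 = 6 * (-5)^9 = 6 * -1953125 = -11718750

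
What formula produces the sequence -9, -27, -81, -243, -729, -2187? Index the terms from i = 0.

Check ratios: -27 / -9 = 3.0
Common ratio r = 3.
First term a = -9.
Formula: S_i = -9 * 3^i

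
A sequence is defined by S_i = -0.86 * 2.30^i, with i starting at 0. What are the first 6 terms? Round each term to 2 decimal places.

This is a geometric sequence.
i=0: S_0 = -0.86 * 2.3^0 = -0.86
i=1: S_1 = -0.86 * 2.3^1 ≈ -1.98
i=2: S_2 = -0.86 * 2.3^2 ≈ -4.55
i=3: S_3 = -0.86 * 2.3^3 ≈ -10.46
i=4: S_4 = -0.86 * 2.3^4 ≈ -24.07
i=5: S_5 = -0.86 * 2.3^5 ≈ -55.35
The first 6 terms are: [-0.86, -1.98, -4.55, -10.46, -24.07, -55.35]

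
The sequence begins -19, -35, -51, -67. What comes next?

Differences: -35 - -19 = -16
This is an arithmetic sequence with common difference d = -16.
Next term = -67 + -16 = -83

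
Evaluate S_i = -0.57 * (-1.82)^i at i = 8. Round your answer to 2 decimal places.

S_8 = -0.57 * (-1.82)^8 ≈ -0.57 * 120.3846 ≈ -68.62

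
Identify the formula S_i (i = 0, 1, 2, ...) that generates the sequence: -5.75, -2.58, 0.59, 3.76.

Check differences: -2.58 - -5.75 = 3.17
0.59 - -2.58 = 3.17
Common difference d = 3.17.
First term a = -5.75.
Formula: S_i = -5.75 + 3.17*i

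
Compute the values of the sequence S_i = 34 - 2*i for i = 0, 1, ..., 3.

This is an arithmetic sequence.
i=0: S_0 = 34 + -2*0 = 34
i=1: S_1 = 34 + -2*1 = 32
i=2: S_2 = 34 + -2*2 = 30
i=3: S_3 = 34 + -2*3 = 28
The first 4 terms are: [34, 32, 30, 28]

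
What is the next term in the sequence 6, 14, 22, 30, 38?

Differences: 14 - 6 = 8
This is an arithmetic sequence with common difference d = 8.
Next term = 38 + 8 = 46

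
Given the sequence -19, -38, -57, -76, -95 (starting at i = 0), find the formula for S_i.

Check differences: -38 - -19 = -19
-57 - -38 = -19
Common difference d = -19.
First term a = -19.
Formula: S_i = -19 - 19*i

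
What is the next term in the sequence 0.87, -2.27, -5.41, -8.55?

Differences: -2.27 - 0.87 = -3.14
This is an arithmetic sequence with common difference d = -3.14.
Next term = -8.55 + -3.14 = -11.69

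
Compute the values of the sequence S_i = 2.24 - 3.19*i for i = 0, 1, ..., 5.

This is an arithmetic sequence.
i=0: S_0 = 2.24 + -3.19*0 = 2.24
i=1: S_1 = 2.24 + -3.19*1 = -0.95
i=2: S_2 = 2.24 + -3.19*2 = -4.14
i=3: S_3 = 2.24 + -3.19*3 = -7.33
i=4: S_4 = 2.24 + -3.19*4 = -10.52
i=5: S_5 = 2.24 + -3.19*5 = -13.71
The first 6 terms are: [2.24, -0.95, -4.14, -7.33, -10.52, -13.71]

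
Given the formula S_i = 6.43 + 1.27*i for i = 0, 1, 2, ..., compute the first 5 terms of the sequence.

This is an arithmetic sequence.
i=0: S_0 = 6.43 + 1.27*0 = 6.43
i=1: S_1 = 6.43 + 1.27*1 = 7.7
i=2: S_2 = 6.43 + 1.27*2 = 8.97
i=3: S_3 = 6.43 + 1.27*3 = 10.24
i=4: S_4 = 6.43 + 1.27*4 = 11.51
The first 5 terms are: [6.43, 7.7, 8.97, 10.24, 11.51]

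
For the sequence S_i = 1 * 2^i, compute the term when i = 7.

S_7 = 1 * 2^7 = 1 * 128 = 128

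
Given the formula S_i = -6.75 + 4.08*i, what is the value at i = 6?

S_6 = -6.75 + 4.08*6 = -6.75 + 24.48 = 17.73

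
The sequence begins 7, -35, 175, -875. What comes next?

Ratios: -35 / 7 = -5.0
This is a geometric sequence with common ratio r = -5.
Next term = -875 * -5 = 4375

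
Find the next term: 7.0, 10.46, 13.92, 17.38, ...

Differences: 10.46 - 7.0 = 3.46
This is an arithmetic sequence with common difference d = 3.46.
Next term = 17.38 + 3.46 = 20.84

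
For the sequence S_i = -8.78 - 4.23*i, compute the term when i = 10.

S_10 = -8.78 + -4.23*10 = -8.78 + -42.3 = -51.08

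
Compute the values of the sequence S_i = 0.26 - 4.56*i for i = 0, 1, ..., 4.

This is an arithmetic sequence.
i=0: S_0 = 0.26 + -4.56*0 = 0.26
i=1: S_1 = 0.26 + -4.56*1 = -4.3
i=2: S_2 = 0.26 + -4.56*2 = -8.86
i=3: S_3 = 0.26 + -4.56*3 = -13.42
i=4: S_4 = 0.26 + -4.56*4 = -17.98
The first 5 terms are: [0.26, -4.3, -8.86, -13.42, -17.98]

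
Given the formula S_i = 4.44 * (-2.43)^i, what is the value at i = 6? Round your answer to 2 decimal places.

S_6 = 4.44 * (-2.43)^6 ≈ 4.44 * 205.8911 ≈ 914.16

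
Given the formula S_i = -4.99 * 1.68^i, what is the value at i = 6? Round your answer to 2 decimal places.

S_6 = -4.99 * 1.68^6 ≈ -4.99 * 22.4831 ≈ -112.19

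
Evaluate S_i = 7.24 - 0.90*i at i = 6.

S_6 = 7.24 + -0.9*6 = 7.24 + -5.4 = 1.84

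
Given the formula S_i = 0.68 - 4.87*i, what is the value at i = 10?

S_10 = 0.68 + -4.87*10 = 0.68 + -48.7 = -48.02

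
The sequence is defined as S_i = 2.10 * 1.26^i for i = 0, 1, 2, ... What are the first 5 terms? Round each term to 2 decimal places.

This is a geometric sequence.
i=0: S_0 = 2.1 * 1.26^0 = 2.1
i=1: S_1 = 2.1 * 1.26^1 ≈ 2.65
i=2: S_2 = 2.1 * 1.26^2 ≈ 3.33
i=3: S_3 = 2.1 * 1.26^3 ≈ 4.2
i=4: S_4 = 2.1 * 1.26^4 ≈ 5.29
The first 5 terms are: [2.1, 2.65, 3.33, 4.2, 5.29]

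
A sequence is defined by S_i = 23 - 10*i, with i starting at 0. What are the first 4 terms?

This is an arithmetic sequence.
i=0: S_0 = 23 + -10*0 = 23
i=1: S_1 = 23 + -10*1 = 13
i=2: S_2 = 23 + -10*2 = 3
i=3: S_3 = 23 + -10*3 = -7
The first 4 terms are: [23, 13, 3, -7]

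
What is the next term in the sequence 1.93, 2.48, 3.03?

Differences: 2.48 - 1.93 = 0.55
This is an arithmetic sequence with common difference d = 0.55.
Next term = 3.03 + 0.55 = 3.58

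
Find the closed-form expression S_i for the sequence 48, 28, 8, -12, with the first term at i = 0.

Check differences: 28 - 48 = -20
8 - 28 = -20
Common difference d = -20.
First term a = 48.
Formula: S_i = 48 - 20*i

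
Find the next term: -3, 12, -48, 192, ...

Ratios: 12 / -3 = -4.0
This is a geometric sequence with common ratio r = -4.
Next term = 192 * -4 = -768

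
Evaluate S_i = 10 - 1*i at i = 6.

S_6 = 10 + -1*6 = 10 + -6 = 4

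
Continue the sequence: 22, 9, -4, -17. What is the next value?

Differences: 9 - 22 = -13
This is an arithmetic sequence with common difference d = -13.
Next term = -17 + -13 = -30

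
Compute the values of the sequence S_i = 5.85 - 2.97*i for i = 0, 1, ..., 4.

This is an arithmetic sequence.
i=0: S_0 = 5.85 + -2.97*0 = 5.85
i=1: S_1 = 5.85 + -2.97*1 = 2.88
i=2: S_2 = 5.85 + -2.97*2 = -0.09
i=3: S_3 = 5.85 + -2.97*3 = -3.06
i=4: S_4 = 5.85 + -2.97*4 = -6.03
The first 5 terms are: [5.85, 2.88, -0.09, -3.06, -6.03]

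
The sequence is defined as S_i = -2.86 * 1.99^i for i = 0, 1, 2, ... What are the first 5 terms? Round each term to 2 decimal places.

This is a geometric sequence.
i=0: S_0 = -2.86 * 1.99^0 = -2.86
i=1: S_1 = -2.86 * 1.99^1 ≈ -5.69
i=2: S_2 = -2.86 * 1.99^2 ≈ -11.33
i=3: S_3 = -2.86 * 1.99^3 ≈ -22.54
i=4: S_4 = -2.86 * 1.99^4 ≈ -44.85
The first 5 terms are: [-2.86, -5.69, -11.33, -22.54, -44.85]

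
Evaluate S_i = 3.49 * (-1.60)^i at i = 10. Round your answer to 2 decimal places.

S_10 = 3.49 * (-1.6)^10 ≈ 3.49 * 109.9512 ≈ 383.73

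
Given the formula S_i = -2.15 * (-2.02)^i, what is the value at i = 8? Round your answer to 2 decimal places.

S_8 = -2.15 * (-2.02)^8 ≈ -2.15 * 277.2113 ≈ -596.0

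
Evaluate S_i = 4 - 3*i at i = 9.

S_9 = 4 + -3*9 = 4 + -27 = -23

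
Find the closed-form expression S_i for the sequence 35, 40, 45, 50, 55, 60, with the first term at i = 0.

Check differences: 40 - 35 = 5
45 - 40 = 5
Common difference d = 5.
First term a = 35.
Formula: S_i = 35 + 5*i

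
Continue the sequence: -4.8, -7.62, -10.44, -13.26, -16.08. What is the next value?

Differences: -7.62 - -4.8 = -2.82
This is an arithmetic sequence with common difference d = -2.82.
Next term = -16.08 + -2.82 = -18.9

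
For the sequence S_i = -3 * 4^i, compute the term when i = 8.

S_8 = -3 * 4^8 = -3 * 65536 = -196608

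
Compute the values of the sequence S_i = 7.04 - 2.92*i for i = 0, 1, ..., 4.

This is an arithmetic sequence.
i=0: S_0 = 7.04 + -2.92*0 = 7.04
i=1: S_1 = 7.04 + -2.92*1 = 4.12
i=2: S_2 = 7.04 + -2.92*2 = 1.2
i=3: S_3 = 7.04 + -2.92*3 = -1.72
i=4: S_4 = 7.04 + -2.92*4 = -4.64
The first 5 terms are: [7.04, 4.12, 1.2, -1.72, -4.64]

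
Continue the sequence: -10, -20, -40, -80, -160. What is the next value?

Ratios: -20 / -10 = 2.0
This is a geometric sequence with common ratio r = 2.
Next term = -160 * 2 = -320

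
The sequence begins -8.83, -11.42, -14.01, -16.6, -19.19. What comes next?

Differences: -11.42 - -8.83 = -2.59
This is an arithmetic sequence with common difference d = -2.59.
Next term = -19.19 + -2.59 = -21.78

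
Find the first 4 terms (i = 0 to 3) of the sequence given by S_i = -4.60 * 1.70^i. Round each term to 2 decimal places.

This is a geometric sequence.
i=0: S_0 = -4.6 * 1.7^0 = -4.6
i=1: S_1 = -4.6 * 1.7^1 = -7.82
i=2: S_2 = -4.6 * 1.7^2 ≈ -13.29
i=3: S_3 = -4.6 * 1.7^3 ≈ -22.6
The first 4 terms are: [-4.6, -7.82, -13.29, -22.6]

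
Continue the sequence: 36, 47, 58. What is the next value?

Differences: 47 - 36 = 11
This is an arithmetic sequence with common difference d = 11.
Next term = 58 + 11 = 69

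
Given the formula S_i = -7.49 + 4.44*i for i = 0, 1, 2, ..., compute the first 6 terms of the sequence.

This is an arithmetic sequence.
i=0: S_0 = -7.49 + 4.44*0 = -7.49
i=1: S_1 = -7.49 + 4.44*1 = -3.05
i=2: S_2 = -7.49 + 4.44*2 = 1.39
i=3: S_3 = -7.49 + 4.44*3 = 5.83
i=4: S_4 = -7.49 + 4.44*4 = 10.27
i=5: S_5 = -7.49 + 4.44*5 = 14.71
The first 6 terms are: [-7.49, -3.05, 1.39, 5.83, 10.27, 14.71]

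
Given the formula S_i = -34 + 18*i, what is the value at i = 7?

S_7 = -34 + 18*7 = -34 + 126 = 92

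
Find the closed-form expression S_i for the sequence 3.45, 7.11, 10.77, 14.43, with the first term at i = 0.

Check differences: 7.11 - 3.45 = 3.66
10.77 - 7.11 = 3.66
Common difference d = 3.66.
First term a = 3.45.
Formula: S_i = 3.45 + 3.66*i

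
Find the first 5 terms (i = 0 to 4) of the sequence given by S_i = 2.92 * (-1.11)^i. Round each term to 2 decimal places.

This is a geometric sequence.
i=0: S_0 = 2.92 * (-1.11)^0 = 2.92
i=1: S_1 = 2.92 * (-1.11)^1 ≈ -3.24
i=2: S_2 = 2.92 * (-1.11)^2 ≈ 3.6
i=3: S_3 = 2.92 * (-1.11)^3 ≈ -3.99
i=4: S_4 = 2.92 * (-1.11)^4 ≈ 4.43
The first 5 terms are: [2.92, -3.24, 3.6, -3.99, 4.43]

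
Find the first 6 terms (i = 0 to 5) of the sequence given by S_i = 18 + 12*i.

This is an arithmetic sequence.
i=0: S_0 = 18 + 12*0 = 18
i=1: S_1 = 18 + 12*1 = 30
i=2: S_2 = 18 + 12*2 = 42
i=3: S_3 = 18 + 12*3 = 54
i=4: S_4 = 18 + 12*4 = 66
i=5: S_5 = 18 + 12*5 = 78
The first 6 terms are: [18, 30, 42, 54, 66, 78]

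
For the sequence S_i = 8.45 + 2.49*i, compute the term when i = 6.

S_6 = 8.45 + 2.49*6 = 8.45 + 14.94 = 23.39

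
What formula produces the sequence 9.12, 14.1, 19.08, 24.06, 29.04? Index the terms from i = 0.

Check differences: 14.1 - 9.12 = 4.98
19.08 - 14.1 = 4.98
Common difference d = 4.98.
First term a = 9.12.
Formula: S_i = 9.12 + 4.98*i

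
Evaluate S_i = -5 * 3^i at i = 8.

S_8 = -5 * 3^8 = -5 * 6561 = -32805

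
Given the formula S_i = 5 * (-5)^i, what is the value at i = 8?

S_8 = 5 * (-5)^8 = 5 * 390625 = 1953125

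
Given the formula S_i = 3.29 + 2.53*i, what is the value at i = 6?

S_6 = 3.29 + 2.53*6 = 3.29 + 15.18 = 18.47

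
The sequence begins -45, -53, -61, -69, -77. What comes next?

Differences: -53 - -45 = -8
This is an arithmetic sequence with common difference d = -8.
Next term = -77 + -8 = -85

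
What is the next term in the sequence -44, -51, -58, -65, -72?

Differences: -51 - -44 = -7
This is an arithmetic sequence with common difference d = -7.
Next term = -72 + -7 = -79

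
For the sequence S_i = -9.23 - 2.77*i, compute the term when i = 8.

S_8 = -9.23 + -2.77*8 = -9.23 + -22.16 = -31.39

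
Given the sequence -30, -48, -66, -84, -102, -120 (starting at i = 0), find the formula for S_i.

Check differences: -48 - -30 = -18
-66 - -48 = -18
Common difference d = -18.
First term a = -30.
Formula: S_i = -30 - 18*i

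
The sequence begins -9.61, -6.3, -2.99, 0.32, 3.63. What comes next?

Differences: -6.3 - -9.61 = 3.31
This is an arithmetic sequence with common difference d = 3.31.
Next term = 3.63 + 3.31 = 6.94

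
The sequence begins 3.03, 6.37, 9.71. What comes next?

Differences: 6.37 - 3.03 = 3.34
This is an arithmetic sequence with common difference d = 3.34.
Next term = 9.71 + 3.34 = 13.05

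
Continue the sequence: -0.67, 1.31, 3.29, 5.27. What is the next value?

Differences: 1.31 - -0.67 = 1.98
This is an arithmetic sequence with common difference d = 1.98.
Next term = 5.27 + 1.98 = 7.25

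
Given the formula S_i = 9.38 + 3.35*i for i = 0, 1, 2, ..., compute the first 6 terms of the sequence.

This is an arithmetic sequence.
i=0: S_0 = 9.38 + 3.35*0 = 9.38
i=1: S_1 = 9.38 + 3.35*1 = 12.73
i=2: S_2 = 9.38 + 3.35*2 = 16.08
i=3: S_3 = 9.38 + 3.35*3 = 19.43
i=4: S_4 = 9.38 + 3.35*4 = 22.78
i=5: S_5 = 9.38 + 3.35*5 = 26.13
The first 6 terms are: [9.38, 12.73, 16.08, 19.43, 22.78, 26.13]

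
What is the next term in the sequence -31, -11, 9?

Differences: -11 - -31 = 20
This is an arithmetic sequence with common difference d = 20.
Next term = 9 + 20 = 29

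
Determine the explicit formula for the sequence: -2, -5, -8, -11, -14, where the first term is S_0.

Check differences: -5 - -2 = -3
-8 - -5 = -3
Common difference d = -3.
First term a = -2.
Formula: S_i = -2 - 3*i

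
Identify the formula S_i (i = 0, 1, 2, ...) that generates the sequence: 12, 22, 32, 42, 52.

Check differences: 22 - 12 = 10
32 - 22 = 10
Common difference d = 10.
First term a = 12.
Formula: S_i = 12 + 10*i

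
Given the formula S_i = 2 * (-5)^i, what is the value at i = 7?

S_7 = 2 * (-5)^7 = 2 * -78125 = -156250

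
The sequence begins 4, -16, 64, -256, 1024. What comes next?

Ratios: -16 / 4 = -4.0
This is a geometric sequence with common ratio r = -4.
Next term = 1024 * -4 = -4096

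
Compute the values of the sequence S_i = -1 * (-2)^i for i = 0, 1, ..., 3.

This is a geometric sequence.
i=0: S_0 = -1 * (-2)^0 = -1
i=1: S_1 = -1 * (-2)^1 = 2
i=2: S_2 = -1 * (-2)^2 = -4
i=3: S_3 = -1 * (-2)^3 = 8
The first 4 terms are: [-1, 2, -4, 8]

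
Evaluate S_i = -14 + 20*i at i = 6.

S_6 = -14 + 20*6 = -14 + 120 = 106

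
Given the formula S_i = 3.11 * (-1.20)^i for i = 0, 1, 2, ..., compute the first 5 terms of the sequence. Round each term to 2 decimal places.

This is a geometric sequence.
i=0: S_0 = 3.11 * (-1.2)^0 = 3.11
i=1: S_1 = 3.11 * (-1.2)^1 ≈ -3.73
i=2: S_2 = 3.11 * (-1.2)^2 ≈ 4.48
i=3: S_3 = 3.11 * (-1.2)^3 ≈ -5.37
i=4: S_4 = 3.11 * (-1.2)^4 ≈ 6.45
The first 5 terms are: [3.11, -3.73, 4.48, -5.37, 6.45]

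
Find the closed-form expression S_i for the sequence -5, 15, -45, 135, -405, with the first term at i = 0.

Check ratios: 15 / -5 = -3.0
Common ratio r = -3.
First term a = -5.
Formula: S_i = -5 * (-3)^i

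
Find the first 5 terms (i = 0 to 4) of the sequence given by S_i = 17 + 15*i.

This is an arithmetic sequence.
i=0: S_0 = 17 + 15*0 = 17
i=1: S_1 = 17 + 15*1 = 32
i=2: S_2 = 17 + 15*2 = 47
i=3: S_3 = 17 + 15*3 = 62
i=4: S_4 = 17 + 15*4 = 77
The first 5 terms are: [17, 32, 47, 62, 77]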